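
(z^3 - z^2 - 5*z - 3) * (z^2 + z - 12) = z^5 - 18*z^3 + 4*z^2 + 57*z + 36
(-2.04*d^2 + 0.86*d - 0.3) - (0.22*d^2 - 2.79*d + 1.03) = -2.26*d^2 + 3.65*d - 1.33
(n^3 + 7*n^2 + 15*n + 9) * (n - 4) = n^4 + 3*n^3 - 13*n^2 - 51*n - 36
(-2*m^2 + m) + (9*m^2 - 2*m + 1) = 7*m^2 - m + 1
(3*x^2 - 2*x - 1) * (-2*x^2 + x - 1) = -6*x^4 + 7*x^3 - 3*x^2 + x + 1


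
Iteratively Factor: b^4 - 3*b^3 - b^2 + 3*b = (b - 1)*(b^3 - 2*b^2 - 3*b) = (b - 1)*(b + 1)*(b^2 - 3*b) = (b - 3)*(b - 1)*(b + 1)*(b)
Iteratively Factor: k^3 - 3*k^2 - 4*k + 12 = (k - 2)*(k^2 - k - 6) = (k - 2)*(k + 2)*(k - 3)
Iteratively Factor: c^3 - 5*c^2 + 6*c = (c - 3)*(c^2 - 2*c) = (c - 3)*(c - 2)*(c)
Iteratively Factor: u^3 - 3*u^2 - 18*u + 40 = (u + 4)*(u^2 - 7*u + 10) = (u - 2)*(u + 4)*(u - 5)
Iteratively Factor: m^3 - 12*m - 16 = (m + 2)*(m^2 - 2*m - 8) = (m + 2)^2*(m - 4)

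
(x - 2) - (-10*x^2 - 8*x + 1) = 10*x^2 + 9*x - 3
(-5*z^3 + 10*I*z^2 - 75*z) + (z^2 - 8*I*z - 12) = -5*z^3 + z^2 + 10*I*z^2 - 75*z - 8*I*z - 12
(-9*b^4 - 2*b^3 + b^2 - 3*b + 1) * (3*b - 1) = -27*b^5 + 3*b^4 + 5*b^3 - 10*b^2 + 6*b - 1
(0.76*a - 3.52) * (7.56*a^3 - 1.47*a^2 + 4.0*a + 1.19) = 5.7456*a^4 - 27.7284*a^3 + 8.2144*a^2 - 13.1756*a - 4.1888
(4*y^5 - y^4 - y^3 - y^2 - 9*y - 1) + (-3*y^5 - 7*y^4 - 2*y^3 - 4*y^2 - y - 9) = y^5 - 8*y^4 - 3*y^3 - 5*y^2 - 10*y - 10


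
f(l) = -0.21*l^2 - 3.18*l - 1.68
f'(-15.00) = 3.12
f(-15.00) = -1.23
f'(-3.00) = -1.92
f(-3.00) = 5.97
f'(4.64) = -5.13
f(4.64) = -20.96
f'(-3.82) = -1.58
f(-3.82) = 7.40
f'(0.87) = -3.55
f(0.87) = -4.61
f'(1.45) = -3.79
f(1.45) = -6.73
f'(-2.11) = -2.29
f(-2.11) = 4.09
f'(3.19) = -4.52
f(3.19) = -13.96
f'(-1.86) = -2.40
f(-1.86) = 3.51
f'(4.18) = -4.94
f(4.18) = -18.64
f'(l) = -0.42*l - 3.18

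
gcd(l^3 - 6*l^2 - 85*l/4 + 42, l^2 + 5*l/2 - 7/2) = l + 7/2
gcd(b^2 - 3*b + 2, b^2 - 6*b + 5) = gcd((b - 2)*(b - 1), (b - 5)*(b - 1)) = b - 1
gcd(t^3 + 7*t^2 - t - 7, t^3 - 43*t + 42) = t^2 + 6*t - 7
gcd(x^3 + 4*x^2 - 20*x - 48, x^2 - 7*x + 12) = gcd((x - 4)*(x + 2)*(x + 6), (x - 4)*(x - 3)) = x - 4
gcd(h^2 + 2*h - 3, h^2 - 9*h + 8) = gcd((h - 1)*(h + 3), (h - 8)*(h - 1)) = h - 1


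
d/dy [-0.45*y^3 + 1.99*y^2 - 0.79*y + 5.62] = -1.35*y^2 + 3.98*y - 0.79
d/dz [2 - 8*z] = -8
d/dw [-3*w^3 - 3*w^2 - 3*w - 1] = -9*w^2 - 6*w - 3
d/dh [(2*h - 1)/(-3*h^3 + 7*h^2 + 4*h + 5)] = (12*h^3 - 23*h^2 + 14*h + 14)/(9*h^6 - 42*h^5 + 25*h^4 + 26*h^3 + 86*h^2 + 40*h + 25)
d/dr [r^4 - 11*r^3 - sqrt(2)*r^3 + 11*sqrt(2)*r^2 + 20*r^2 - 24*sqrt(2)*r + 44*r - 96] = 4*r^3 - 33*r^2 - 3*sqrt(2)*r^2 + 22*sqrt(2)*r + 40*r - 24*sqrt(2) + 44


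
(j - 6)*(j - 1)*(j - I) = j^3 - 7*j^2 - I*j^2 + 6*j + 7*I*j - 6*I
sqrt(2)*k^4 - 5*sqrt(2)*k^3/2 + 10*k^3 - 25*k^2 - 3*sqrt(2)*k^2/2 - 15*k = k*(k - 3)*(k + 5*sqrt(2))*(sqrt(2)*k + sqrt(2)/2)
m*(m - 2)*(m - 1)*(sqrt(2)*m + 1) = sqrt(2)*m^4 - 3*sqrt(2)*m^3 + m^3 - 3*m^2 + 2*sqrt(2)*m^2 + 2*m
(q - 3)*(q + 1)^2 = q^3 - q^2 - 5*q - 3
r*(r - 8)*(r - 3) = r^3 - 11*r^2 + 24*r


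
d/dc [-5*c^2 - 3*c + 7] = -10*c - 3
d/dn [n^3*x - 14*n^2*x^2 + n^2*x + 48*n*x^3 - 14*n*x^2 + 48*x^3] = x*(3*n^2 - 28*n*x + 2*n + 48*x^2 - 14*x)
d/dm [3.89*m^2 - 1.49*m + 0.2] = 7.78*m - 1.49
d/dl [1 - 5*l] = -5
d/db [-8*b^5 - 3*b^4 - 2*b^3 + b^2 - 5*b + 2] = -40*b^4 - 12*b^3 - 6*b^2 + 2*b - 5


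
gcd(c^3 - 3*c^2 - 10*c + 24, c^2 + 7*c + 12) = c + 3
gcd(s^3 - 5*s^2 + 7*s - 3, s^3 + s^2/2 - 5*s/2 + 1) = s - 1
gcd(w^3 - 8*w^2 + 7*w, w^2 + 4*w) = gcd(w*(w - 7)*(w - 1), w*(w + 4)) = w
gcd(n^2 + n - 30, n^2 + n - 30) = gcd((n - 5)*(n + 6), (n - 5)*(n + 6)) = n^2 + n - 30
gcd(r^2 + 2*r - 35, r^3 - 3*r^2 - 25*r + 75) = r - 5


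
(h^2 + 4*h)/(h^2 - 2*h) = (h + 4)/(h - 2)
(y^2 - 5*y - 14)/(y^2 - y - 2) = (-y^2 + 5*y + 14)/(-y^2 + y + 2)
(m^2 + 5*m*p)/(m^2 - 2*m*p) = (m + 5*p)/(m - 2*p)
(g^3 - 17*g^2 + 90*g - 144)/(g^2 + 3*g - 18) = (g^2 - 14*g + 48)/(g + 6)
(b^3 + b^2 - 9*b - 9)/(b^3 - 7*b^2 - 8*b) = (b^2 - 9)/(b*(b - 8))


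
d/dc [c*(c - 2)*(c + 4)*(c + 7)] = 4*c^3 + 27*c^2 + 12*c - 56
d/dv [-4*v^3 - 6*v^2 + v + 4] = -12*v^2 - 12*v + 1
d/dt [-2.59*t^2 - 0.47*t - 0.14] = -5.18*t - 0.47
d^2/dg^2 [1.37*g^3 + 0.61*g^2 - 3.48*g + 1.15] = 8.22*g + 1.22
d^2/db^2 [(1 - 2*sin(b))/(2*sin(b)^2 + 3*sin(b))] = (8*sin(b)^2 - 28*sin(b) - 34 + 15/sin(b) + 36/sin(b)^2 + 18/sin(b)^3)/(2*sin(b) + 3)^3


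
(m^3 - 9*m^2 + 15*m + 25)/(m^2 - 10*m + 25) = m + 1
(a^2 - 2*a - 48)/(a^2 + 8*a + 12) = (a - 8)/(a + 2)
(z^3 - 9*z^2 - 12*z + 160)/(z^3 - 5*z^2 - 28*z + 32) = (z - 5)/(z - 1)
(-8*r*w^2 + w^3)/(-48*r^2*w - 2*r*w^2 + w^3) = w/(6*r + w)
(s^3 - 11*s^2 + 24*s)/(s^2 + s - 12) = s*(s - 8)/(s + 4)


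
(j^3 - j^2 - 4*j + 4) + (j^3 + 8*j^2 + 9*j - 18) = 2*j^3 + 7*j^2 + 5*j - 14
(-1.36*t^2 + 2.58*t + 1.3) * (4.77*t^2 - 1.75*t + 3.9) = -6.4872*t^4 + 14.6866*t^3 - 3.618*t^2 + 7.787*t + 5.07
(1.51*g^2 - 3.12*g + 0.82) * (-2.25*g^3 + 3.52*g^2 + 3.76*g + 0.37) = -3.3975*g^5 + 12.3352*g^4 - 7.1498*g^3 - 8.2861*g^2 + 1.9288*g + 0.3034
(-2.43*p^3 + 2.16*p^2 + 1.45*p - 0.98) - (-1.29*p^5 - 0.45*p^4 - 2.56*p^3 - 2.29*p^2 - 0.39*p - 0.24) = 1.29*p^5 + 0.45*p^4 + 0.13*p^3 + 4.45*p^2 + 1.84*p - 0.74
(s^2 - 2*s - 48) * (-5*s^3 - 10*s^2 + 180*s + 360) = -5*s^5 + 440*s^3 + 480*s^2 - 9360*s - 17280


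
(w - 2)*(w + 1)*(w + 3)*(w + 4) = w^4 + 6*w^3 + 3*w^2 - 26*w - 24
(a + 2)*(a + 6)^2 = a^3 + 14*a^2 + 60*a + 72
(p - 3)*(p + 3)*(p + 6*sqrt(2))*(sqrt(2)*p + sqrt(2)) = sqrt(2)*p^4 + sqrt(2)*p^3 + 12*p^3 - 9*sqrt(2)*p^2 + 12*p^2 - 108*p - 9*sqrt(2)*p - 108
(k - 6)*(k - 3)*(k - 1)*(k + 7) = k^4 - 3*k^3 - 43*k^2 + 171*k - 126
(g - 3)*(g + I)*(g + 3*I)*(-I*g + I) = -I*g^4 + 4*g^3 + 4*I*g^3 - 16*g^2 + 12*g - 12*I*g + 9*I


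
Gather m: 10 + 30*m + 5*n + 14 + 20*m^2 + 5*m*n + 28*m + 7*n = 20*m^2 + m*(5*n + 58) + 12*n + 24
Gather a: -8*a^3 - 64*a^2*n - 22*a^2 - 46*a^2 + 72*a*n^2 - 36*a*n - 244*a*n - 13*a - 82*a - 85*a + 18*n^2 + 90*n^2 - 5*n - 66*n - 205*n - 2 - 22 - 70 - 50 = -8*a^3 + a^2*(-64*n - 68) + a*(72*n^2 - 280*n - 180) + 108*n^2 - 276*n - 144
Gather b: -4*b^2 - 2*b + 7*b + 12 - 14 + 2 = -4*b^2 + 5*b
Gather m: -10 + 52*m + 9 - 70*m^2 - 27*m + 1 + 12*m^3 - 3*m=12*m^3 - 70*m^2 + 22*m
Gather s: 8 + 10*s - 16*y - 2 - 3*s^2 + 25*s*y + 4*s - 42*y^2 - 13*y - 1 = -3*s^2 + s*(25*y + 14) - 42*y^2 - 29*y + 5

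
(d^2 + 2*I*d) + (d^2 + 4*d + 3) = 2*d^2 + 4*d + 2*I*d + 3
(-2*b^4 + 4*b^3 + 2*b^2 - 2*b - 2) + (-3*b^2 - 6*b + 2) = -2*b^4 + 4*b^3 - b^2 - 8*b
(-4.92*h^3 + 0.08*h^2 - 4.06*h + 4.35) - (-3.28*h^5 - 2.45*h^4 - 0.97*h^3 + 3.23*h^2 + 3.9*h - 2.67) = 3.28*h^5 + 2.45*h^4 - 3.95*h^3 - 3.15*h^2 - 7.96*h + 7.02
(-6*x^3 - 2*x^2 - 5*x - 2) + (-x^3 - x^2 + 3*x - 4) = -7*x^3 - 3*x^2 - 2*x - 6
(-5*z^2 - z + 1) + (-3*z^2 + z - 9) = -8*z^2 - 8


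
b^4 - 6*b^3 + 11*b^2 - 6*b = b*(b - 3)*(b - 2)*(b - 1)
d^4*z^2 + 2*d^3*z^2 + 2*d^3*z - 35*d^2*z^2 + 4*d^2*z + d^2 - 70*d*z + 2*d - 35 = (d - 5)*(d + 7)*(d*z + 1)^2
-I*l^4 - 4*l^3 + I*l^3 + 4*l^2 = l^2*(l - 4*I)*(-I*l + I)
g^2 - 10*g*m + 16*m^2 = (g - 8*m)*(g - 2*m)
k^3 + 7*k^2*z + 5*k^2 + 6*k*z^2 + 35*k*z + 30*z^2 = (k + 5)*(k + z)*(k + 6*z)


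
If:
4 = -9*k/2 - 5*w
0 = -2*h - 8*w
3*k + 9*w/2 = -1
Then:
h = -40/7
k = -52/21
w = 10/7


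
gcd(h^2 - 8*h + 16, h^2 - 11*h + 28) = h - 4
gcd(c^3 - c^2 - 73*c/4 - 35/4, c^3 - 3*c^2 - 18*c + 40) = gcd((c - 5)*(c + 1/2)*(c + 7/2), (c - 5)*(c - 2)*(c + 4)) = c - 5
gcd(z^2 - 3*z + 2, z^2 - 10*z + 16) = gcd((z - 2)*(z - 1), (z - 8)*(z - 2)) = z - 2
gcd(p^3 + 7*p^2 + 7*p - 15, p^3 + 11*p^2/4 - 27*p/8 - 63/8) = p + 3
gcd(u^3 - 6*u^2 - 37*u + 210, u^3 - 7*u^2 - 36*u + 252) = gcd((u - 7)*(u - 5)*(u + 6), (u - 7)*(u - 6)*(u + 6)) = u^2 - u - 42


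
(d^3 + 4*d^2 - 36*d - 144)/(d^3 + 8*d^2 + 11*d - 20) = (d^2 - 36)/(d^2 + 4*d - 5)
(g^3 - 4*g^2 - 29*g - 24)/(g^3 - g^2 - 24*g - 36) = (g^2 - 7*g - 8)/(g^2 - 4*g - 12)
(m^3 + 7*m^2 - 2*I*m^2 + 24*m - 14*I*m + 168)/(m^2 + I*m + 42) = (m^2 + m*(7 + 4*I) + 28*I)/(m + 7*I)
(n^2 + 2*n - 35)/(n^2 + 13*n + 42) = (n - 5)/(n + 6)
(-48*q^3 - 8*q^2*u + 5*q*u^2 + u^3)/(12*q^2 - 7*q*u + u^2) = (-16*q^2 - 8*q*u - u^2)/(4*q - u)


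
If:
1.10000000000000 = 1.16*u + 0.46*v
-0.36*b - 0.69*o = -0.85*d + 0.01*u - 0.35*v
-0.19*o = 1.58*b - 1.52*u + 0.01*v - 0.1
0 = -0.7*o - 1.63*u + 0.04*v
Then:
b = 1.24109091475962 - 0.505735174908025*v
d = 0.165345542843938*v - 1.2556857487648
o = 0.980541871921182*v - 2.20812807881773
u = 0.948275862068966 - 0.396551724137931*v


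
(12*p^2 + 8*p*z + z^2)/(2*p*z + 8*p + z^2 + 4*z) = (6*p + z)/(z + 4)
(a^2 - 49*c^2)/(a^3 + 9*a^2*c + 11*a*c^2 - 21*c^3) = (a - 7*c)/(a^2 + 2*a*c - 3*c^2)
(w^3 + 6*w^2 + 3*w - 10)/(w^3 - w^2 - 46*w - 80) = (w - 1)/(w - 8)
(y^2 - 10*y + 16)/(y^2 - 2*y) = (y - 8)/y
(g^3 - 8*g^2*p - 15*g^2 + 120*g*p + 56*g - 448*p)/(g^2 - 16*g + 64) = (g^2 - 8*g*p - 7*g + 56*p)/(g - 8)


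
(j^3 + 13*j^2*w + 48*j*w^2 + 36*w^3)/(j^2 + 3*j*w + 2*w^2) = (j^2 + 12*j*w + 36*w^2)/(j + 2*w)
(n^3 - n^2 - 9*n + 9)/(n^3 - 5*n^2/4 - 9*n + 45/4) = 4*(n - 1)/(4*n - 5)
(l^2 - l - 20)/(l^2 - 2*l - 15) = (l + 4)/(l + 3)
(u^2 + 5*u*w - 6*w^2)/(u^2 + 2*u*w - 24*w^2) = (u - w)/(u - 4*w)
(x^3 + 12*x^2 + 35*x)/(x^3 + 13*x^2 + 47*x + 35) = x/(x + 1)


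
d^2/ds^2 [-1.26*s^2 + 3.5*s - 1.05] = -2.52000000000000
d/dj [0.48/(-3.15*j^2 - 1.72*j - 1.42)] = (3.024*j + 0.8256)/(3.15*j^2 + 1.72*j + 1.42)^2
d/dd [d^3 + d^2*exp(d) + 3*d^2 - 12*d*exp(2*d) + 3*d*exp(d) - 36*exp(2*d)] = d^2*exp(d) + 3*d^2 - 24*d*exp(2*d) + 5*d*exp(d) + 6*d - 84*exp(2*d) + 3*exp(d)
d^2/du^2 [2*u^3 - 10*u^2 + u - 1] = 12*u - 20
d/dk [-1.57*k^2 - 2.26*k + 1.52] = -3.14*k - 2.26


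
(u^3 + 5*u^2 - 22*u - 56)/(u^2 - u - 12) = (u^2 + 9*u + 14)/(u + 3)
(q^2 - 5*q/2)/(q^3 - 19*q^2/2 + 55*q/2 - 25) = q/(q^2 - 7*q + 10)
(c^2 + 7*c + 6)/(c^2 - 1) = (c + 6)/(c - 1)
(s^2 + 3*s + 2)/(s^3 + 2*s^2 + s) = (s + 2)/(s*(s + 1))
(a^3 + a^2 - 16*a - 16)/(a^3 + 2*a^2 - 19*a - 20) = (a + 4)/(a + 5)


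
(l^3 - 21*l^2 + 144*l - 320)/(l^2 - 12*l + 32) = (l^2 - 13*l + 40)/(l - 4)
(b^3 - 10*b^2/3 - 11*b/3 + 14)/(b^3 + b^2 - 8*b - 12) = (b - 7/3)/(b + 2)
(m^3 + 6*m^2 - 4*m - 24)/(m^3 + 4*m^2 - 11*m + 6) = (m^2 - 4)/(m^2 - 2*m + 1)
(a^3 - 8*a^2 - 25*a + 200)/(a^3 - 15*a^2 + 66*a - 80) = (a + 5)/(a - 2)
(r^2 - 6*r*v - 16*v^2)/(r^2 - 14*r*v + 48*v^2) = (r + 2*v)/(r - 6*v)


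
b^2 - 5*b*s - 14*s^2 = (b - 7*s)*(b + 2*s)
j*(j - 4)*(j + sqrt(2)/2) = j^3 - 4*j^2 + sqrt(2)*j^2/2 - 2*sqrt(2)*j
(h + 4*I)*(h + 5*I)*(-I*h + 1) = -I*h^3 + 10*h^2 + 29*I*h - 20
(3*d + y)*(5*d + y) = 15*d^2 + 8*d*y + y^2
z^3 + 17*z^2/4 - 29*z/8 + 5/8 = (z - 1/2)*(z - 1/4)*(z + 5)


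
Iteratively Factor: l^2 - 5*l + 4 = (l - 4)*(l - 1)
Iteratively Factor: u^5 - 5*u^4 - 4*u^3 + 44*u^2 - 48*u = (u + 3)*(u^4 - 8*u^3 + 20*u^2 - 16*u) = (u - 2)*(u + 3)*(u^3 - 6*u^2 + 8*u) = (u - 2)^2*(u + 3)*(u^2 - 4*u) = (u - 4)*(u - 2)^2*(u + 3)*(u)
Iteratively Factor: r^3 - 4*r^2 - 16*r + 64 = (r - 4)*(r^2 - 16) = (r - 4)^2*(r + 4)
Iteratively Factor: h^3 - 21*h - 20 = (h + 1)*(h^2 - h - 20) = (h + 1)*(h + 4)*(h - 5)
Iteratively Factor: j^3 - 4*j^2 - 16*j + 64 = (j - 4)*(j^2 - 16) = (j - 4)^2*(j + 4)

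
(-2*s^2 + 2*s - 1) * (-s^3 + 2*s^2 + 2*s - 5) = 2*s^5 - 6*s^4 + s^3 + 12*s^2 - 12*s + 5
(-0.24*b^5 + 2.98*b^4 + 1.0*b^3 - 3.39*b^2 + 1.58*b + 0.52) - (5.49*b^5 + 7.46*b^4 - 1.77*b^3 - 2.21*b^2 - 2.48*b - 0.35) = -5.73*b^5 - 4.48*b^4 + 2.77*b^3 - 1.18*b^2 + 4.06*b + 0.87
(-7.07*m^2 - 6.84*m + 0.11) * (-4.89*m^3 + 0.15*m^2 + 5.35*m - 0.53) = 34.5723*m^5 + 32.3871*m^4 - 39.3884*m^3 - 32.8304*m^2 + 4.2137*m - 0.0583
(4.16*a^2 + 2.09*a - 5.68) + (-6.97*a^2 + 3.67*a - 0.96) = -2.81*a^2 + 5.76*a - 6.64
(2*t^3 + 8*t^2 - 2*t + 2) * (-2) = -4*t^3 - 16*t^2 + 4*t - 4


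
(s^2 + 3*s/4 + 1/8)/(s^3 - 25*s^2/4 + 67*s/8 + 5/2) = (2*s + 1)/(2*s^2 - 13*s + 20)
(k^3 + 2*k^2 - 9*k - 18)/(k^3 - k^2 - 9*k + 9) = (k + 2)/(k - 1)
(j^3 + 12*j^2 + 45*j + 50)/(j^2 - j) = (j^3 + 12*j^2 + 45*j + 50)/(j*(j - 1))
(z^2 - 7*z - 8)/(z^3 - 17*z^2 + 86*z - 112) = (z + 1)/(z^2 - 9*z + 14)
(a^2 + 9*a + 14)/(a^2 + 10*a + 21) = (a + 2)/(a + 3)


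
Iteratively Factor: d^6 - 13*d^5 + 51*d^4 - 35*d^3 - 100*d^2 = (d - 5)*(d^5 - 8*d^4 + 11*d^3 + 20*d^2) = d*(d - 5)*(d^4 - 8*d^3 + 11*d^2 + 20*d) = d^2*(d - 5)*(d^3 - 8*d^2 + 11*d + 20) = d^2*(d - 5)*(d + 1)*(d^2 - 9*d + 20) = d^2*(d - 5)^2*(d + 1)*(d - 4)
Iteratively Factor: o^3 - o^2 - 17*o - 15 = (o + 1)*(o^2 - 2*o - 15) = (o - 5)*(o + 1)*(o + 3)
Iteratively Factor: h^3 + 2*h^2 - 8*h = (h + 4)*(h^2 - 2*h) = h*(h + 4)*(h - 2)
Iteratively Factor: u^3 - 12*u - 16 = (u - 4)*(u^2 + 4*u + 4) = (u - 4)*(u + 2)*(u + 2)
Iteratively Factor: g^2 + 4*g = (g)*(g + 4)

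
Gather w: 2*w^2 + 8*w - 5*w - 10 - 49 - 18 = 2*w^2 + 3*w - 77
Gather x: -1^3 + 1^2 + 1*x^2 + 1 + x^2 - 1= 2*x^2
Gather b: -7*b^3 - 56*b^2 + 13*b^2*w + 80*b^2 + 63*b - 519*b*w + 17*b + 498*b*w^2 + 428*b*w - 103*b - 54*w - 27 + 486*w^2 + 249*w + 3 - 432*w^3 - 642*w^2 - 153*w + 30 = -7*b^3 + b^2*(13*w + 24) + b*(498*w^2 - 91*w - 23) - 432*w^3 - 156*w^2 + 42*w + 6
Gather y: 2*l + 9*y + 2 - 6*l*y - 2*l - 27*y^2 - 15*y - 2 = -27*y^2 + y*(-6*l - 6)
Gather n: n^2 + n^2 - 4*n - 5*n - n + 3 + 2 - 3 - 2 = 2*n^2 - 10*n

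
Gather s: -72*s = -72*s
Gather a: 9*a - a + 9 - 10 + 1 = 8*a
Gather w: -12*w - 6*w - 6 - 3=-18*w - 9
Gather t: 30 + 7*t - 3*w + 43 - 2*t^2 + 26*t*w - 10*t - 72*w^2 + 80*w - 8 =-2*t^2 + t*(26*w - 3) - 72*w^2 + 77*w + 65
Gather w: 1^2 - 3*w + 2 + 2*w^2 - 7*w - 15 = 2*w^2 - 10*w - 12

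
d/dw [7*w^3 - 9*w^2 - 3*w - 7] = 21*w^2 - 18*w - 3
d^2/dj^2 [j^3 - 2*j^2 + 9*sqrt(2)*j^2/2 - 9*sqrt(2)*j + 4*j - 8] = 6*j - 4 + 9*sqrt(2)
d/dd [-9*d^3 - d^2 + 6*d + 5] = -27*d^2 - 2*d + 6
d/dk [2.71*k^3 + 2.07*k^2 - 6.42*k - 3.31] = 8.13*k^2 + 4.14*k - 6.42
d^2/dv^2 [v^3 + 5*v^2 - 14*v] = 6*v + 10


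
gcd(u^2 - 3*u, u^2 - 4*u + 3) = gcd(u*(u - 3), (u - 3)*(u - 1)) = u - 3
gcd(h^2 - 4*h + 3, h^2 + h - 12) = h - 3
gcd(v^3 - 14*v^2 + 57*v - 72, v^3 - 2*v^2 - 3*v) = v - 3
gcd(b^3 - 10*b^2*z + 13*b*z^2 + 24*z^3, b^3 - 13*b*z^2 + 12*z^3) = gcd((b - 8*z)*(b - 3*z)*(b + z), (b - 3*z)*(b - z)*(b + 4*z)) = -b + 3*z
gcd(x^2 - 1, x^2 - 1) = x^2 - 1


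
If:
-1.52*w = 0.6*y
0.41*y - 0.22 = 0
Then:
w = -0.21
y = 0.54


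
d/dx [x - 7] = 1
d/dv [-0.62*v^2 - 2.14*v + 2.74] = -1.24*v - 2.14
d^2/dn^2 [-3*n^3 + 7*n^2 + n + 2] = 14 - 18*n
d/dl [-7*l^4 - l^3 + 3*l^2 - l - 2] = -28*l^3 - 3*l^2 + 6*l - 1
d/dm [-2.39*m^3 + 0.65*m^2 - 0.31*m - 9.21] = -7.17*m^2 + 1.3*m - 0.31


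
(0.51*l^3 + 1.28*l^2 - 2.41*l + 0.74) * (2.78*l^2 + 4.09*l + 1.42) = 1.4178*l^5 + 5.6443*l^4 - 0.7404*l^3 - 5.9821*l^2 - 0.3956*l + 1.0508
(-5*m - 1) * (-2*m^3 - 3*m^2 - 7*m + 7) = 10*m^4 + 17*m^3 + 38*m^2 - 28*m - 7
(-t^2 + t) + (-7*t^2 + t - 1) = -8*t^2 + 2*t - 1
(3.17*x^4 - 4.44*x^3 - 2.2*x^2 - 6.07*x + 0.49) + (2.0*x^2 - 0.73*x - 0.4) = 3.17*x^4 - 4.44*x^3 - 0.2*x^2 - 6.8*x + 0.09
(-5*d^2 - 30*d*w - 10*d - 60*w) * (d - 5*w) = -5*d^3 - 5*d^2*w - 10*d^2 + 150*d*w^2 - 10*d*w + 300*w^2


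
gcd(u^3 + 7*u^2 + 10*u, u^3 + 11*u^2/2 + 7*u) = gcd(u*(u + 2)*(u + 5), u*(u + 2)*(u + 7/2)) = u^2 + 2*u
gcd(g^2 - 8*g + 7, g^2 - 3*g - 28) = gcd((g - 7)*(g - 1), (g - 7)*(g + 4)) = g - 7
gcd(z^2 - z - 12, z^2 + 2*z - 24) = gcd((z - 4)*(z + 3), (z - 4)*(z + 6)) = z - 4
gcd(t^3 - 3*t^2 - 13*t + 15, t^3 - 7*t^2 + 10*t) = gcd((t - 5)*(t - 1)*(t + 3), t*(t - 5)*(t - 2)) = t - 5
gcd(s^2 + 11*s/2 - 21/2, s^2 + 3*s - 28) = s + 7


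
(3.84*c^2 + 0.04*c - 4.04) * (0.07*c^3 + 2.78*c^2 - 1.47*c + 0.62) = 0.2688*c^5 + 10.678*c^4 - 5.8164*c^3 - 8.9092*c^2 + 5.9636*c - 2.5048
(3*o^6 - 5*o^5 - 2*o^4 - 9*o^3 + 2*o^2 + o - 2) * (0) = 0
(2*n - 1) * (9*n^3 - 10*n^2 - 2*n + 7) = 18*n^4 - 29*n^3 + 6*n^2 + 16*n - 7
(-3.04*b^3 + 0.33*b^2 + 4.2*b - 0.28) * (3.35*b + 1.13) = -10.184*b^4 - 2.3297*b^3 + 14.4429*b^2 + 3.808*b - 0.3164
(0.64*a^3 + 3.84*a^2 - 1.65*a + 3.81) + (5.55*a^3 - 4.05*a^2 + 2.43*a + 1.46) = 6.19*a^3 - 0.21*a^2 + 0.78*a + 5.27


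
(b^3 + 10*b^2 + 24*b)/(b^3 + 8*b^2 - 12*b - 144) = b*(b + 4)/(b^2 + 2*b - 24)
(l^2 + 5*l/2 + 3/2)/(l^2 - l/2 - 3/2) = (2*l + 3)/(2*l - 3)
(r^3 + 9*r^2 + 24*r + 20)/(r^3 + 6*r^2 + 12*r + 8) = (r + 5)/(r + 2)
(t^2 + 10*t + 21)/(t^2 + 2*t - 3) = (t + 7)/(t - 1)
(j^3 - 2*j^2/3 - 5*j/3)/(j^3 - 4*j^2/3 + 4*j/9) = 3*(3*j^2 - 2*j - 5)/(9*j^2 - 12*j + 4)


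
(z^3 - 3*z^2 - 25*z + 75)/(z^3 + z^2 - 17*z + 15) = (z - 5)/(z - 1)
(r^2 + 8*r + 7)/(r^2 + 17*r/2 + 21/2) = 2*(r + 1)/(2*r + 3)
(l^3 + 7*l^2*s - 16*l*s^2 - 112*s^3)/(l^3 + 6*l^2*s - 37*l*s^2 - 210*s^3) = (-l^2 + 16*s^2)/(-l^2 + l*s + 30*s^2)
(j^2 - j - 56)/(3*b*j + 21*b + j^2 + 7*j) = (j - 8)/(3*b + j)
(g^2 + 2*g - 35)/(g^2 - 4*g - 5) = (g + 7)/(g + 1)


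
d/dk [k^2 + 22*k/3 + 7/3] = 2*k + 22/3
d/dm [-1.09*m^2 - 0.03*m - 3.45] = -2.18*m - 0.03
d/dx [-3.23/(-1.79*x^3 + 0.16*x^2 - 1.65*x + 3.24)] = (-17.3451*x^2 + 1.0336*x - 5.3295)/(1.79*x^3 - 0.16*x^2 + 1.65*x - 3.24)^2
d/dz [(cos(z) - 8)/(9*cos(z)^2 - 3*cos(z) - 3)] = (-sin(z)^2 - 16*cos(z) + 4)*sin(z)/(-3*cos(z)^2 + cos(z) + 1)^2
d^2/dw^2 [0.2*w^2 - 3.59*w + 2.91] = 0.400000000000000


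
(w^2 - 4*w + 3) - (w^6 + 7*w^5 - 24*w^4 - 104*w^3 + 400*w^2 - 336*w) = -w^6 - 7*w^5 + 24*w^4 + 104*w^3 - 399*w^2 + 332*w + 3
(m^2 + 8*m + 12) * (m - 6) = m^3 + 2*m^2 - 36*m - 72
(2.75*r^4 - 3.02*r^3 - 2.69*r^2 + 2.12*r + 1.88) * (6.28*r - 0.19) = 17.27*r^5 - 19.4881*r^4 - 16.3194*r^3 + 13.8247*r^2 + 11.4036*r - 0.3572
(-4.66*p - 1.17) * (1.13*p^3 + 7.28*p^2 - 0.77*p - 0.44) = -5.2658*p^4 - 35.2469*p^3 - 4.9294*p^2 + 2.9513*p + 0.5148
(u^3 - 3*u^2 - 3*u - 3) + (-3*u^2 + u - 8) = u^3 - 6*u^2 - 2*u - 11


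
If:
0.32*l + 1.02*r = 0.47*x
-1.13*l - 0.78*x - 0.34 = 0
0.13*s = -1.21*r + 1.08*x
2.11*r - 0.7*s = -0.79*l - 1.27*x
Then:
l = 0.23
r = -0.43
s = -2.42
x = -0.77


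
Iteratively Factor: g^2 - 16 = (g + 4)*(g - 4)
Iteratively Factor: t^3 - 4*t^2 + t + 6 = (t + 1)*(t^2 - 5*t + 6) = (t - 3)*(t + 1)*(t - 2)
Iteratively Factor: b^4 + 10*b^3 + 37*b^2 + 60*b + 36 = (b + 3)*(b^3 + 7*b^2 + 16*b + 12) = (b + 3)^2*(b^2 + 4*b + 4) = (b + 2)*(b + 3)^2*(b + 2)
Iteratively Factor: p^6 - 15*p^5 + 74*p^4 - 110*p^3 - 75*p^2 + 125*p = (p - 5)*(p^5 - 10*p^4 + 24*p^3 + 10*p^2 - 25*p) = p*(p - 5)*(p^4 - 10*p^3 + 24*p^2 + 10*p - 25) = p*(p - 5)*(p - 1)*(p^3 - 9*p^2 + 15*p + 25) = p*(p - 5)^2*(p - 1)*(p^2 - 4*p - 5) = p*(p - 5)^2*(p - 1)*(p + 1)*(p - 5)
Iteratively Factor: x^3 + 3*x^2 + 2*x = (x + 2)*(x^2 + x) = x*(x + 2)*(x + 1)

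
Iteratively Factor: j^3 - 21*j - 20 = (j + 4)*(j^2 - 4*j - 5) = (j - 5)*(j + 4)*(j + 1)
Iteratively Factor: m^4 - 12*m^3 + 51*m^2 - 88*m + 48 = (m - 1)*(m^3 - 11*m^2 + 40*m - 48) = (m - 4)*(m - 1)*(m^2 - 7*m + 12) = (m - 4)*(m - 3)*(m - 1)*(m - 4)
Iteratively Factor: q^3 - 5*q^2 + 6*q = (q - 3)*(q^2 - 2*q) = q*(q - 3)*(q - 2)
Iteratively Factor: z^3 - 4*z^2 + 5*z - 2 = (z - 1)*(z^2 - 3*z + 2) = (z - 1)^2*(z - 2)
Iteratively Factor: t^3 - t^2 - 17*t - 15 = (t + 1)*(t^2 - 2*t - 15) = (t - 5)*(t + 1)*(t + 3)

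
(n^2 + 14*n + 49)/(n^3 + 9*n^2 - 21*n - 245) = 1/(n - 5)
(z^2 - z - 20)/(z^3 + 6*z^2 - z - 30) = (z^2 - z - 20)/(z^3 + 6*z^2 - z - 30)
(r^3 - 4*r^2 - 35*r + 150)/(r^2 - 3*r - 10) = (r^2 + r - 30)/(r + 2)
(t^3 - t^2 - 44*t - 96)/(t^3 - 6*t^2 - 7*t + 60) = (t^2 - 4*t - 32)/(t^2 - 9*t + 20)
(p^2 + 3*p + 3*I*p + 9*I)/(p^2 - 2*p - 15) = (p + 3*I)/(p - 5)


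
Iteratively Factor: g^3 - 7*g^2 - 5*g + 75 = (g - 5)*(g^2 - 2*g - 15) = (g - 5)^2*(g + 3)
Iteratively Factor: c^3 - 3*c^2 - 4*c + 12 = (c + 2)*(c^2 - 5*c + 6) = (c - 2)*(c + 2)*(c - 3)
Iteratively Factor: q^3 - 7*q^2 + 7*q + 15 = (q + 1)*(q^2 - 8*q + 15) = (q - 5)*(q + 1)*(q - 3)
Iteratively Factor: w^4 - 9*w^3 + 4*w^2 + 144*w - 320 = (w - 4)*(w^3 - 5*w^2 - 16*w + 80) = (w - 5)*(w - 4)*(w^2 - 16) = (w - 5)*(w - 4)^2*(w + 4)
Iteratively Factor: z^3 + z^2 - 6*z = (z - 2)*(z^2 + 3*z) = z*(z - 2)*(z + 3)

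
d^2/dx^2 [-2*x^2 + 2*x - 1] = -4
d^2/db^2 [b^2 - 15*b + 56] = 2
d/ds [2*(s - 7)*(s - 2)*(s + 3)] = 6*s^2 - 24*s - 26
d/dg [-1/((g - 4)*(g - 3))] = (2*g - 7)/((g - 4)^2*(g - 3)^2)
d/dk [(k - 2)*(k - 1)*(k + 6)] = 3*k^2 + 6*k - 16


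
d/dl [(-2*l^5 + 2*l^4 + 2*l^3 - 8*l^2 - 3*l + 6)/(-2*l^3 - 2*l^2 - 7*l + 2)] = 2*(4*l^7 + 4*l^6 + 24*l^5 - 41*l^4 - 12*l^3 + 49*l^2 - 4*l + 18)/(4*l^6 + 8*l^5 + 32*l^4 + 20*l^3 + 41*l^2 - 28*l + 4)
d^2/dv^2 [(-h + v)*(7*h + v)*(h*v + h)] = 2*h*(6*h + 3*v + 1)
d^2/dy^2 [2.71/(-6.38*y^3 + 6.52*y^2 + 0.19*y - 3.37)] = ((103.7388*y - 35.3384)*(6.38*y^3 - 6.52*y^2 - 0.19*y + 3.37) - 2.71*(-38.28*y^2 + 26.08*y + 0.38)*(-19.14*y^2 + 13.04*y + 0.19))/(6.38*y^3 - 6.52*y^2 - 0.19*y + 3.37)^3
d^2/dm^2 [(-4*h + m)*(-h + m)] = 2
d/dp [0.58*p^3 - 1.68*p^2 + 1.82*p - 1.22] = 1.74*p^2 - 3.36*p + 1.82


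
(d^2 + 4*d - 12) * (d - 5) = d^3 - d^2 - 32*d + 60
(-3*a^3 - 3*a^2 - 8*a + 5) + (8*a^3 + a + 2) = 5*a^3 - 3*a^2 - 7*a + 7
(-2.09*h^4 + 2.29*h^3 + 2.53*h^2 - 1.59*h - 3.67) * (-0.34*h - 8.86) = 0.7106*h^5 + 17.7388*h^4 - 21.1496*h^3 - 21.8752*h^2 + 15.3352*h + 32.5162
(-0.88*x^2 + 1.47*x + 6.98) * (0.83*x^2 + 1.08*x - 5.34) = -0.7304*x^4 + 0.2697*x^3 + 12.0802*x^2 - 0.311399999999998*x - 37.2732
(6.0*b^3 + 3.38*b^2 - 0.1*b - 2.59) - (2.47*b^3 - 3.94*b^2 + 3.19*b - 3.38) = 3.53*b^3 + 7.32*b^2 - 3.29*b + 0.79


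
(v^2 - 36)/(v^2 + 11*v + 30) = (v - 6)/(v + 5)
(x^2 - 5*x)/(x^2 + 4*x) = (x - 5)/(x + 4)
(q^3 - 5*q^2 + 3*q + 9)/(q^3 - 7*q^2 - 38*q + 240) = (q^3 - 5*q^2 + 3*q + 9)/(q^3 - 7*q^2 - 38*q + 240)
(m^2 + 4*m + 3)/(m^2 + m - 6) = (m + 1)/(m - 2)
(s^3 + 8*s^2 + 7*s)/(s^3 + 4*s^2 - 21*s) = (s + 1)/(s - 3)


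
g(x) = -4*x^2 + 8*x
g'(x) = 8 - 8*x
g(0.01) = 0.08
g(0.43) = 2.70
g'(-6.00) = 56.00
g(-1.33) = -17.72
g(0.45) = 2.79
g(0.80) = 3.84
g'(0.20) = 6.40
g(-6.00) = -192.00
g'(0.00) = 8.00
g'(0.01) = 7.92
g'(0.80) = 1.60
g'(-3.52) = 36.16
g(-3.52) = -77.72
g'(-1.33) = 18.64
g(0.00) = 0.00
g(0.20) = 1.44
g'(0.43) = 4.56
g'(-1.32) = 18.56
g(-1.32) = -17.53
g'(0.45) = 4.40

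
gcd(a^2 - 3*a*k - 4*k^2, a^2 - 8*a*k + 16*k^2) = a - 4*k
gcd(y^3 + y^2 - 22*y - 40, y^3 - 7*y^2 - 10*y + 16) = y + 2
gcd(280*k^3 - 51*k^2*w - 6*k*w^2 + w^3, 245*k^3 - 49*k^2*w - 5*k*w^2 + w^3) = -35*k^2 + 2*k*w + w^2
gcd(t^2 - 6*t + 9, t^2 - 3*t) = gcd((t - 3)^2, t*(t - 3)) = t - 3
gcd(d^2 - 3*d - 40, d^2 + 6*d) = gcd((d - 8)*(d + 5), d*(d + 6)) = 1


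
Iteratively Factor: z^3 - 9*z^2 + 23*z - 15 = (z - 3)*(z^2 - 6*z + 5) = (z - 3)*(z - 1)*(z - 5)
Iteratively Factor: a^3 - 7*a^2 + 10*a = (a - 5)*(a^2 - 2*a) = (a - 5)*(a - 2)*(a)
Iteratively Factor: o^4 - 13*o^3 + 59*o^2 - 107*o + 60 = (o - 4)*(o^3 - 9*o^2 + 23*o - 15) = (o - 4)*(o - 3)*(o^2 - 6*o + 5) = (o - 4)*(o - 3)*(o - 1)*(o - 5)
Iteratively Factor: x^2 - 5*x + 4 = (x - 1)*(x - 4)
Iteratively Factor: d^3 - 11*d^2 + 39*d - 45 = (d - 5)*(d^2 - 6*d + 9) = (d - 5)*(d - 3)*(d - 3)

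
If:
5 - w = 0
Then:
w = 5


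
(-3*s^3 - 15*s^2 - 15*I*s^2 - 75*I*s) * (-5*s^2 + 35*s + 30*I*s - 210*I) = 15*s^5 - 30*s^4 - 15*I*s^4 - 75*s^3 + 30*I*s^3 - 900*s^2 + 525*I*s^2 - 15750*s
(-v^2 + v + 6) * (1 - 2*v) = 2*v^3 - 3*v^2 - 11*v + 6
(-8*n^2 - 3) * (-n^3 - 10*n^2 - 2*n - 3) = 8*n^5 + 80*n^4 + 19*n^3 + 54*n^2 + 6*n + 9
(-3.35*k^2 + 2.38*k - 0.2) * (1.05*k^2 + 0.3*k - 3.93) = -3.5175*k^4 + 1.494*k^3 + 13.6695*k^2 - 9.4134*k + 0.786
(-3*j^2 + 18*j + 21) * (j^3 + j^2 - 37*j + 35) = -3*j^5 + 15*j^4 + 150*j^3 - 750*j^2 - 147*j + 735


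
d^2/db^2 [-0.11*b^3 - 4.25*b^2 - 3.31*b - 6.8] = -0.66*b - 8.5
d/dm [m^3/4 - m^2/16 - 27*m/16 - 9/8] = 3*m^2/4 - m/8 - 27/16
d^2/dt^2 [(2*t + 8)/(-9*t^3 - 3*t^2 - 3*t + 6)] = 4*(-(t + 4)*(9*t^2 + 2*t + 1)^2 + (9*t^2 + 2*t + (t + 4)*(9*t + 1) + 1)*(3*t^3 + t^2 + t - 2))/(3*(3*t^3 + t^2 + t - 2)^3)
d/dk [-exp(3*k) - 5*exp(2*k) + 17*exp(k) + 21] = (-3*exp(2*k) - 10*exp(k) + 17)*exp(k)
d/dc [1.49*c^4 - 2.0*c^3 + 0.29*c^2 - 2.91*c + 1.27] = 5.96*c^3 - 6.0*c^2 + 0.58*c - 2.91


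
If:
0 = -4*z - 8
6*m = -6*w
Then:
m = -w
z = -2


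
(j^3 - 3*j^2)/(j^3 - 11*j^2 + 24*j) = j/(j - 8)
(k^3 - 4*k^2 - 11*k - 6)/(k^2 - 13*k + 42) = (k^2 + 2*k + 1)/(k - 7)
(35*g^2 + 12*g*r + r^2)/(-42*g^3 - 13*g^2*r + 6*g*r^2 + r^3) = (5*g + r)/(-6*g^2 - g*r + r^2)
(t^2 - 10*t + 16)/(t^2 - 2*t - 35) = (-t^2 + 10*t - 16)/(-t^2 + 2*t + 35)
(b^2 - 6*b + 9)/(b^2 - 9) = (b - 3)/(b + 3)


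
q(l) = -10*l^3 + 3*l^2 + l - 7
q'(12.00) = -4247.00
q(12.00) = -16843.00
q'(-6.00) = -1115.00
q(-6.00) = 2255.00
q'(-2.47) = -196.85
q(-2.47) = 159.52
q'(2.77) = -212.57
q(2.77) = -193.75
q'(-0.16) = -0.73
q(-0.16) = -7.04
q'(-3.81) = -457.34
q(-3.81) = 585.80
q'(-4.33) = -587.45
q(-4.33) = 856.74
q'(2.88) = -230.55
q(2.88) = -218.12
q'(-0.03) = 0.79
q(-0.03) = -7.03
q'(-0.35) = -4.78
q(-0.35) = -6.55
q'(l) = -30*l^2 + 6*l + 1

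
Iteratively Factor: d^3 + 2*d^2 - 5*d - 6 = (d - 2)*(d^2 + 4*d + 3) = (d - 2)*(d + 3)*(d + 1)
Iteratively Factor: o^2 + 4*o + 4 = (o + 2)*(o + 2)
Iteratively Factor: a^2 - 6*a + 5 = (a - 5)*(a - 1)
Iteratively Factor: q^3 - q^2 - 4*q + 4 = (q + 2)*(q^2 - 3*q + 2) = (q - 2)*(q + 2)*(q - 1)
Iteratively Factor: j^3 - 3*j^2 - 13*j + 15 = (j + 3)*(j^2 - 6*j + 5) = (j - 5)*(j + 3)*(j - 1)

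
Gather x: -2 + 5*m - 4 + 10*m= 15*m - 6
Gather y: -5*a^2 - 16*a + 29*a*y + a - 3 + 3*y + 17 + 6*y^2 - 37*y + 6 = -5*a^2 - 15*a + 6*y^2 + y*(29*a - 34) + 20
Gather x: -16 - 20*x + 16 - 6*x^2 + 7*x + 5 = -6*x^2 - 13*x + 5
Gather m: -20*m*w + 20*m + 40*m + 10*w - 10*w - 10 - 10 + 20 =m*(60 - 20*w)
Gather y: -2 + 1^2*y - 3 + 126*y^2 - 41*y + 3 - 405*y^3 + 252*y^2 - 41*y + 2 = -405*y^3 + 378*y^2 - 81*y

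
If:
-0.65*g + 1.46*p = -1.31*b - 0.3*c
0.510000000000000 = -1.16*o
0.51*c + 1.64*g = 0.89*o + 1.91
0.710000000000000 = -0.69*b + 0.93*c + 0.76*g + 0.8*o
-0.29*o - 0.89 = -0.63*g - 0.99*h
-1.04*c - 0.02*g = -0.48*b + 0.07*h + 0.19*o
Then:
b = -0.87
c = -0.35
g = 1.03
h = 0.11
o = -0.44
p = 1.31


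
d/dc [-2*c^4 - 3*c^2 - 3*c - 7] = -8*c^3 - 6*c - 3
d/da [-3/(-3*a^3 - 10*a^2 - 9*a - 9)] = 3*(-9*a^2 - 20*a - 9)/(3*a^3 + 10*a^2 + 9*a + 9)^2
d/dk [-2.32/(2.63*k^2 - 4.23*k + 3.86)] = (12.2032*k - 9.8136)/(2.63*k^2 - 4.23*k + 3.86)^2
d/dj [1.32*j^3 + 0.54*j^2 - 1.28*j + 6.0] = 3.96*j^2 + 1.08*j - 1.28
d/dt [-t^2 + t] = 1 - 2*t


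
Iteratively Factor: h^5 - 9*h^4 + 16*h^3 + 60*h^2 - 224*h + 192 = (h - 4)*(h^4 - 5*h^3 - 4*h^2 + 44*h - 48) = (h - 4)*(h - 2)*(h^3 - 3*h^2 - 10*h + 24) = (h - 4)^2*(h - 2)*(h^2 + h - 6) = (h - 4)^2*(h - 2)*(h + 3)*(h - 2)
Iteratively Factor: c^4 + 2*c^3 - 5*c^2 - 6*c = (c + 1)*(c^3 + c^2 - 6*c) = (c - 2)*(c + 1)*(c^2 + 3*c) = c*(c - 2)*(c + 1)*(c + 3)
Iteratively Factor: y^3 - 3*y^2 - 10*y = (y - 5)*(y^2 + 2*y) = y*(y - 5)*(y + 2)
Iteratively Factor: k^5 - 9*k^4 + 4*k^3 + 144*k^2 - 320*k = (k - 5)*(k^4 - 4*k^3 - 16*k^2 + 64*k) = k*(k - 5)*(k^3 - 4*k^2 - 16*k + 64) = k*(k - 5)*(k + 4)*(k^2 - 8*k + 16) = k*(k - 5)*(k - 4)*(k + 4)*(k - 4)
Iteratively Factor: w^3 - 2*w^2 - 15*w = (w - 5)*(w^2 + 3*w) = w*(w - 5)*(w + 3)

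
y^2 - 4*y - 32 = (y - 8)*(y + 4)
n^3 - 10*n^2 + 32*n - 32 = (n - 4)^2*(n - 2)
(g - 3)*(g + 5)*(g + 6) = g^3 + 8*g^2 - 3*g - 90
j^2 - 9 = (j - 3)*(j + 3)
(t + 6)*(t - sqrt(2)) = t^2 - sqrt(2)*t + 6*t - 6*sqrt(2)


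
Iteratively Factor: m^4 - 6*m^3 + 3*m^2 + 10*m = (m - 5)*(m^3 - m^2 - 2*m) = (m - 5)*(m - 2)*(m^2 + m) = m*(m - 5)*(m - 2)*(m + 1)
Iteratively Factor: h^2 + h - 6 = (h + 3)*(h - 2)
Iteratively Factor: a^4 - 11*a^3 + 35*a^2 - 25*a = (a - 5)*(a^3 - 6*a^2 + 5*a) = a*(a - 5)*(a^2 - 6*a + 5) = a*(a - 5)^2*(a - 1)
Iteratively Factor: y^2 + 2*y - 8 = (y - 2)*(y + 4)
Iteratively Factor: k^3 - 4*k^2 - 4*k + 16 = (k - 2)*(k^2 - 2*k - 8) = (k - 2)*(k + 2)*(k - 4)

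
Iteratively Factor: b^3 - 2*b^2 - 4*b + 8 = (b + 2)*(b^2 - 4*b + 4) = (b - 2)*(b + 2)*(b - 2)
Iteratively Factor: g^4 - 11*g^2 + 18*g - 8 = (g + 4)*(g^3 - 4*g^2 + 5*g - 2) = (g - 1)*(g + 4)*(g^2 - 3*g + 2) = (g - 1)^2*(g + 4)*(g - 2)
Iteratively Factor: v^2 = (v)*(v)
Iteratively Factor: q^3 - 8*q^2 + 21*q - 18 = (q - 3)*(q^2 - 5*q + 6) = (q - 3)^2*(q - 2)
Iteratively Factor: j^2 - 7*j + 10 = (j - 5)*(j - 2)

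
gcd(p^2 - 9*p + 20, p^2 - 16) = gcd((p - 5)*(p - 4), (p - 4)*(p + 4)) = p - 4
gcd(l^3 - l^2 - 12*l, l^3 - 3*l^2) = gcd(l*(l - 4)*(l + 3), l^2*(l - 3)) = l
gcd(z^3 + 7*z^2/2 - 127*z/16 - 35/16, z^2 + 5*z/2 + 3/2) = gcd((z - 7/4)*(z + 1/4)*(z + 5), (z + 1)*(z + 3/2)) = 1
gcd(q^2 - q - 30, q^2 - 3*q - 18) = q - 6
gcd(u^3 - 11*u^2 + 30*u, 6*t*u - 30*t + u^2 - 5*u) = u - 5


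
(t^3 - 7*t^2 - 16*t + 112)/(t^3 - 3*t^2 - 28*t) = (t - 4)/t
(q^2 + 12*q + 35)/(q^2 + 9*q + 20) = (q + 7)/(q + 4)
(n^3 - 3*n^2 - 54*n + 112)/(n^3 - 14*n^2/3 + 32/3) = 3*(n^2 - n - 56)/(3*n^2 - 8*n - 16)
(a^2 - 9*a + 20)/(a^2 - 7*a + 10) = (a - 4)/(a - 2)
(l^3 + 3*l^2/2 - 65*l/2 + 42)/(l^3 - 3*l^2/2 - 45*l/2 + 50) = (2*l^2 + 11*l - 21)/(2*l^2 + 5*l - 25)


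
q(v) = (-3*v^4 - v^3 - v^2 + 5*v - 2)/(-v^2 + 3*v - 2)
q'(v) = (2*v - 3)*(-3*v^4 - v^3 - v^2 + 5*v - 2)/(-v^2 + 3*v - 2)^2 + (-12*v^3 - 3*v^2 - 2*v + 5)/(-v^2 + 3*v - 2) = 2*(3*v^5 - 13*v^4 + 9*v^3 + 4*v^2 - 2)/(v^4 - 6*v^3 + 13*v^2 - 12*v + 4)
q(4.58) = 153.33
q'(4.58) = 29.82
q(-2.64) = 8.85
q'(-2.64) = -8.10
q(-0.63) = 1.35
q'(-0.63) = -0.55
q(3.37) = 129.88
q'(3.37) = 2.87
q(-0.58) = 1.32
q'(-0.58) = -0.49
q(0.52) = 0.04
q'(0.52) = -1.94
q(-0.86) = 1.51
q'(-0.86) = -0.94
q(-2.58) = 8.37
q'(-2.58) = -7.80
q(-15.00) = 547.07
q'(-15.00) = -80.17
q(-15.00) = 547.07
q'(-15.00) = -80.17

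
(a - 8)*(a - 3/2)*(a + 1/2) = a^3 - 9*a^2 + 29*a/4 + 6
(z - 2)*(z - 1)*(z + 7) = z^3 + 4*z^2 - 19*z + 14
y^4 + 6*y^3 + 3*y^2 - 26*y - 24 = (y - 2)*(y + 1)*(y + 3)*(y + 4)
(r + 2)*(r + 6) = r^2 + 8*r + 12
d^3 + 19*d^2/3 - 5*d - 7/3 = (d - 1)*(d + 1/3)*(d + 7)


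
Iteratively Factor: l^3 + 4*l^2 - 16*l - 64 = (l + 4)*(l^2 - 16) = (l + 4)^2*(l - 4)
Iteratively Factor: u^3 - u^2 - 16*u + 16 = (u + 4)*(u^2 - 5*u + 4) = (u - 4)*(u + 4)*(u - 1)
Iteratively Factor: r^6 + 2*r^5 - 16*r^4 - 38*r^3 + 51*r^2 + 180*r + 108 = (r + 2)*(r^5 - 16*r^3 - 6*r^2 + 63*r + 54) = (r + 2)*(r + 3)*(r^4 - 3*r^3 - 7*r^2 + 15*r + 18) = (r - 3)*(r + 2)*(r + 3)*(r^3 - 7*r - 6) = (r - 3)^2*(r + 2)*(r + 3)*(r^2 + 3*r + 2) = (r - 3)^2*(r + 1)*(r + 2)*(r + 3)*(r + 2)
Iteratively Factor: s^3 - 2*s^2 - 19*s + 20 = (s - 5)*(s^2 + 3*s - 4) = (s - 5)*(s + 4)*(s - 1)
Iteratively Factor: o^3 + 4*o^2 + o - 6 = (o + 2)*(o^2 + 2*o - 3) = (o + 2)*(o + 3)*(o - 1)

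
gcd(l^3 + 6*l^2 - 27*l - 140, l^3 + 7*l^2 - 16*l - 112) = l^2 + 11*l + 28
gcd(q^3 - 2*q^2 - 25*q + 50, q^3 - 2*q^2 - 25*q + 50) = q^3 - 2*q^2 - 25*q + 50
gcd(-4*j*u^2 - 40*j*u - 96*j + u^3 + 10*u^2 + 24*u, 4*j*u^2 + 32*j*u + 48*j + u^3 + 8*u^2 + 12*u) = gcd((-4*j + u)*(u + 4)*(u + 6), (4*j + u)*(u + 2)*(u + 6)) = u + 6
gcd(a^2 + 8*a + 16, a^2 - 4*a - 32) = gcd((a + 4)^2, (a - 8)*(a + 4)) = a + 4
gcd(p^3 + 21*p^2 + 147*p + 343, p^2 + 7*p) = p + 7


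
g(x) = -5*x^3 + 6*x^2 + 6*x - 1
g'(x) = -15*x^2 + 12*x + 6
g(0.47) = 2.63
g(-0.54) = -1.70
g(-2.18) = 66.24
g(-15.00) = 18134.00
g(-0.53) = -1.75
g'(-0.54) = -4.85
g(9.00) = -3106.00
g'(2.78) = -76.57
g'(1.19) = -0.96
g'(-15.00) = -3549.00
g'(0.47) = 8.33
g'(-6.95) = -801.94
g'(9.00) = -1101.00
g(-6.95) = 1925.63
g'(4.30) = -219.75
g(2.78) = -45.37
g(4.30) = -261.80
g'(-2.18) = -91.45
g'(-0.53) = -4.57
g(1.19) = 6.21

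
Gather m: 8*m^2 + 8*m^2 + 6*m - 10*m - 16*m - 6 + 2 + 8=16*m^2 - 20*m + 4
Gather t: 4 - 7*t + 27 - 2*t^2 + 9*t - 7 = -2*t^2 + 2*t + 24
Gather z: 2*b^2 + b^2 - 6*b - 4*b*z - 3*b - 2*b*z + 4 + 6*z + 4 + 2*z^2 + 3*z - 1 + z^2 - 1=3*b^2 - 9*b + 3*z^2 + z*(9 - 6*b) + 6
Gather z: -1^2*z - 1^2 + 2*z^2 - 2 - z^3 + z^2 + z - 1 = -z^3 + 3*z^2 - 4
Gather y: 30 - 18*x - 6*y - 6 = -18*x - 6*y + 24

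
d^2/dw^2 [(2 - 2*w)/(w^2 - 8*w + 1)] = 4*(-4*(w - 4)^2*(w - 1) + 3*(w - 3)*(w^2 - 8*w + 1))/(w^2 - 8*w + 1)^3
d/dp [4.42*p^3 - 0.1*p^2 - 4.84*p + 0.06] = 13.26*p^2 - 0.2*p - 4.84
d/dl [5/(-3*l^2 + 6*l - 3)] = 10*(l - 1)/(3*(l^2 - 2*l + 1)^2)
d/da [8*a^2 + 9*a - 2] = 16*a + 9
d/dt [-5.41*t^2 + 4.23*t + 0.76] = 4.23 - 10.82*t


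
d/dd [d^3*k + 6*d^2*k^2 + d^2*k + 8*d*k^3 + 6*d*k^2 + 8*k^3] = k*(3*d^2 + 12*d*k + 2*d + 8*k^2 + 6*k)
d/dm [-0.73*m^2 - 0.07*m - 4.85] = -1.46*m - 0.07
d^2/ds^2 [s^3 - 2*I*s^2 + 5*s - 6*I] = 6*s - 4*I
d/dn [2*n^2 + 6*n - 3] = 4*n + 6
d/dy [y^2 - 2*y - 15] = 2*y - 2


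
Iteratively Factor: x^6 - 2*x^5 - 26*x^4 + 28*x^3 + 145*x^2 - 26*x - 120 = (x + 2)*(x^5 - 4*x^4 - 18*x^3 + 64*x^2 + 17*x - 60) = (x - 3)*(x + 2)*(x^4 - x^3 - 21*x^2 + x + 20) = (x - 5)*(x - 3)*(x + 2)*(x^3 + 4*x^2 - x - 4) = (x - 5)*(x - 3)*(x + 2)*(x + 4)*(x^2 - 1) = (x - 5)*(x - 3)*(x + 1)*(x + 2)*(x + 4)*(x - 1)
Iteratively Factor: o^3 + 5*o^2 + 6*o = (o + 3)*(o^2 + 2*o) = o*(o + 3)*(o + 2)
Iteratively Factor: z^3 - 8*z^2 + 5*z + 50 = (z - 5)*(z^2 - 3*z - 10) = (z - 5)^2*(z + 2)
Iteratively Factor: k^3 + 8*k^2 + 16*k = (k)*(k^2 + 8*k + 16) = k*(k + 4)*(k + 4)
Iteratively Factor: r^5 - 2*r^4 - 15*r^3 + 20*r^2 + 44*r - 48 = (r + 2)*(r^4 - 4*r^3 - 7*r^2 + 34*r - 24) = (r - 4)*(r + 2)*(r^3 - 7*r + 6) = (r - 4)*(r - 2)*(r + 2)*(r^2 + 2*r - 3) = (r - 4)*(r - 2)*(r - 1)*(r + 2)*(r + 3)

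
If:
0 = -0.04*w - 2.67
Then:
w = -66.75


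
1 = 1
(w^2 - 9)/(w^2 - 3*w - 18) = (w - 3)/(w - 6)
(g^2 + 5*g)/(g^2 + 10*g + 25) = g/(g + 5)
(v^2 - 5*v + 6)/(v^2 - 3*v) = (v - 2)/v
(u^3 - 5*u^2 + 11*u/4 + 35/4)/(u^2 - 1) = (u^2 - 6*u + 35/4)/(u - 1)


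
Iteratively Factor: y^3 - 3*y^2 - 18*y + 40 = (y + 4)*(y^2 - 7*y + 10) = (y - 5)*(y + 4)*(y - 2)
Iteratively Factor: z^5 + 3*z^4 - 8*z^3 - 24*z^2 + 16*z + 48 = (z - 2)*(z^4 + 5*z^3 + 2*z^2 - 20*z - 24) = (z - 2)*(z + 2)*(z^3 + 3*z^2 - 4*z - 12) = (z - 2)*(z + 2)^2*(z^2 + z - 6) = (z - 2)^2*(z + 2)^2*(z + 3)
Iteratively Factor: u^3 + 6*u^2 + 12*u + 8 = (u + 2)*(u^2 + 4*u + 4) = (u + 2)^2*(u + 2)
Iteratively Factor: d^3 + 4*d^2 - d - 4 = (d + 1)*(d^2 + 3*d - 4) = (d + 1)*(d + 4)*(d - 1)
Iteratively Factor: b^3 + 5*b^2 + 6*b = (b + 3)*(b^2 + 2*b) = (b + 2)*(b + 3)*(b)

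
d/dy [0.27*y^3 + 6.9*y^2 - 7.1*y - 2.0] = 0.81*y^2 + 13.8*y - 7.1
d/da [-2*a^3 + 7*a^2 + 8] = 2*a*(7 - 3*a)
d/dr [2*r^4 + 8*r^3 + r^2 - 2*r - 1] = 8*r^3 + 24*r^2 + 2*r - 2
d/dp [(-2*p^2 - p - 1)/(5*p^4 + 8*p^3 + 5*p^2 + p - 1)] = (20*p^5 + 31*p^4 + 36*p^3 + 27*p^2 + 14*p + 2)/(25*p^8 + 80*p^7 + 114*p^6 + 90*p^5 + 31*p^4 - 6*p^3 - 9*p^2 - 2*p + 1)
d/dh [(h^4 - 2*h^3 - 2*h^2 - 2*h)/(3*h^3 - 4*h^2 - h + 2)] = (3*h^5 - 5*h^4 + 6*h^3 + 30*h^2 + 12*h + 4)/(9*h^5 - 15*h^4 - 5*h^3 + 15*h^2 - 4)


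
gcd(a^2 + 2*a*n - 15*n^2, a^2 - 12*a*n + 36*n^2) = 1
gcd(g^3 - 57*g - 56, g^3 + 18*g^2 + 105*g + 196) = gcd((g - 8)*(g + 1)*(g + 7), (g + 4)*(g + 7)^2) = g + 7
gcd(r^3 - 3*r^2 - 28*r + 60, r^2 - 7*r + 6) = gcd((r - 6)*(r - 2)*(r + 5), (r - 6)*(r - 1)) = r - 6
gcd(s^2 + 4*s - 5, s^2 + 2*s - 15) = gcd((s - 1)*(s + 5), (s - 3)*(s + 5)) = s + 5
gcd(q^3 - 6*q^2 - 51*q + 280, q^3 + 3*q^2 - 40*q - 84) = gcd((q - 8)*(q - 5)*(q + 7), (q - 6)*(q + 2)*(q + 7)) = q + 7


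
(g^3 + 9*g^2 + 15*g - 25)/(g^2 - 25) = (g^2 + 4*g - 5)/(g - 5)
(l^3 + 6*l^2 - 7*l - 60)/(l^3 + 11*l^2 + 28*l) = (l^2 + 2*l - 15)/(l*(l + 7))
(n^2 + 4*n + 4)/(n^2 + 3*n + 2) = (n + 2)/(n + 1)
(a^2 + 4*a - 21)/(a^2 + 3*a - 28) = (a - 3)/(a - 4)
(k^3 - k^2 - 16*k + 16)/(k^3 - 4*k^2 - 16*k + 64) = (k - 1)/(k - 4)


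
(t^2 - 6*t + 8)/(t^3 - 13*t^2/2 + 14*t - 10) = 2*(t - 4)/(2*t^2 - 9*t + 10)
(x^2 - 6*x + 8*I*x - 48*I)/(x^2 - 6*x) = (x + 8*I)/x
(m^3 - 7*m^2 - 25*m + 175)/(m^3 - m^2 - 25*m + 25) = (m - 7)/(m - 1)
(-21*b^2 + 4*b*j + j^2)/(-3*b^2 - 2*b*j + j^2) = (7*b + j)/(b + j)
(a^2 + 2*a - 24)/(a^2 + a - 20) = (a + 6)/(a + 5)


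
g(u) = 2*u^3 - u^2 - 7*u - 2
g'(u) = 6*u^2 - 2*u - 7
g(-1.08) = 1.87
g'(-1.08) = 2.16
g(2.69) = 10.86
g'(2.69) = 31.04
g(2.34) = 1.77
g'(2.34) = 21.17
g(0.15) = -3.07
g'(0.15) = -7.16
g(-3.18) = -54.17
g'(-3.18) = 60.03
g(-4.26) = -144.95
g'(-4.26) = 110.41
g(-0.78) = 1.90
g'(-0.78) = -1.79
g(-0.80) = 1.94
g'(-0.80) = -1.56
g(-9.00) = -1478.00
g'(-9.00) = 497.00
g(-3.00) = -44.00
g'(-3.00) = 53.00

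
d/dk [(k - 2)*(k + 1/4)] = 2*k - 7/4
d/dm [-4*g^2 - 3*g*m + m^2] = -3*g + 2*m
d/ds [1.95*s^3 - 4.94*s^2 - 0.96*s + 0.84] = 5.85*s^2 - 9.88*s - 0.96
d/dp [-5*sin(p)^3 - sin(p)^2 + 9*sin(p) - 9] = (-15*sin(p)^2 - 2*sin(p) + 9)*cos(p)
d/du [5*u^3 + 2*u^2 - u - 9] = 15*u^2 + 4*u - 1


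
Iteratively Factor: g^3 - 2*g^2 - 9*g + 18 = (g - 3)*(g^2 + g - 6) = (g - 3)*(g - 2)*(g + 3)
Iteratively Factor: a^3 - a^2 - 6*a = (a + 2)*(a^2 - 3*a) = a*(a + 2)*(a - 3)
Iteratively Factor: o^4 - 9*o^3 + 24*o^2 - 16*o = (o)*(o^3 - 9*o^2 + 24*o - 16) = o*(o - 1)*(o^2 - 8*o + 16) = o*(o - 4)*(o - 1)*(o - 4)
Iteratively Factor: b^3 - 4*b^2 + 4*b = (b - 2)*(b^2 - 2*b) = (b - 2)^2*(b)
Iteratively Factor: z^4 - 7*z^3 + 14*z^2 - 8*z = (z)*(z^3 - 7*z^2 + 14*z - 8) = z*(z - 4)*(z^2 - 3*z + 2) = z*(z - 4)*(z - 1)*(z - 2)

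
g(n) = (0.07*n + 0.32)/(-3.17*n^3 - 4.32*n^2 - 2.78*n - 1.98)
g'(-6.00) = 0.00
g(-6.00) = -0.00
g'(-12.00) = -0.00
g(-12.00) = -0.00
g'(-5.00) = 0.00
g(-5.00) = -0.00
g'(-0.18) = 0.14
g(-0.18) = -0.19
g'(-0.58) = 0.13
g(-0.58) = -0.23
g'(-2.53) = 0.01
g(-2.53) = 0.00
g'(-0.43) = 0.08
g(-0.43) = -0.22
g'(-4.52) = 0.00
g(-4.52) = 0.00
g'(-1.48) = 0.29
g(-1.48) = 0.07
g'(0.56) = 0.12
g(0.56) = -0.07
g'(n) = (0.07*n + 0.32)*(9.51*n^2 + 8.64*n + 2.78)/(-3.17*n^3 - 4.32*n^2 - 2.78*n - 1.98)^2 + 0.07/(-3.17*n^3 - 4.32*n^2 - 2.78*n - 1.98)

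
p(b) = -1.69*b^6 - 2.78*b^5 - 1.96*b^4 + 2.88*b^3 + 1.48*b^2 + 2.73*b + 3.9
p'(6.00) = -98224.95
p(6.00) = -102310.44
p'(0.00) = 2.73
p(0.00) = 3.90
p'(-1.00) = 12.49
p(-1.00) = -1.10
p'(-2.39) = 489.24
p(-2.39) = -195.63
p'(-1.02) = 13.17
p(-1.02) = -1.36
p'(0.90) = -8.43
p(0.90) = 5.83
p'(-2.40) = 500.01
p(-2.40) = -200.57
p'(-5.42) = 36921.42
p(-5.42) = -31957.72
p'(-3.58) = 4142.21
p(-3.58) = -2364.04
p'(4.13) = -16617.95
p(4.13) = -12053.93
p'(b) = -10.14*b^5 - 13.9*b^4 - 7.84*b^3 + 8.64*b^2 + 2.96*b + 2.73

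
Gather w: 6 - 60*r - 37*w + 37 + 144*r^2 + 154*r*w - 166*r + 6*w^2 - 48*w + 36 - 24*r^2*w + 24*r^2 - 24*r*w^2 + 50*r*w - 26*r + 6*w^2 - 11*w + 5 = 168*r^2 - 252*r + w^2*(12 - 24*r) + w*(-24*r^2 + 204*r - 96) + 84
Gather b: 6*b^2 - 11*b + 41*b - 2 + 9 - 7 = 6*b^2 + 30*b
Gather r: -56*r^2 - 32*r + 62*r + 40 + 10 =-56*r^2 + 30*r + 50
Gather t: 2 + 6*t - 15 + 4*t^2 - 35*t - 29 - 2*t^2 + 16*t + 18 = 2*t^2 - 13*t - 24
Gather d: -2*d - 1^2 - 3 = -2*d - 4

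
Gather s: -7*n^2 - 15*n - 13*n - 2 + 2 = -7*n^2 - 28*n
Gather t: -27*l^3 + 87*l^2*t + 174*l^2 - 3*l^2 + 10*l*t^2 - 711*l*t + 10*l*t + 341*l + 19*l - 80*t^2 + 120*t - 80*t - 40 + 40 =-27*l^3 + 171*l^2 + 360*l + t^2*(10*l - 80) + t*(87*l^2 - 701*l + 40)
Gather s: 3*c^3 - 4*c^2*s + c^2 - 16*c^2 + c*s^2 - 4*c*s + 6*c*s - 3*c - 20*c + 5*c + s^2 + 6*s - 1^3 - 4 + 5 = 3*c^3 - 15*c^2 - 18*c + s^2*(c + 1) + s*(-4*c^2 + 2*c + 6)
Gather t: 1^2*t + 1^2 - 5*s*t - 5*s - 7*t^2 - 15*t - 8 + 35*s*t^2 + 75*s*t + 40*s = 35*s + t^2*(35*s - 7) + t*(70*s - 14) - 7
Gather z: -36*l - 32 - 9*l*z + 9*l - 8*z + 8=-27*l + z*(-9*l - 8) - 24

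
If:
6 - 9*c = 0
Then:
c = 2/3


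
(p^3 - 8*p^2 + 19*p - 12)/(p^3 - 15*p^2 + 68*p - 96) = (p - 1)/(p - 8)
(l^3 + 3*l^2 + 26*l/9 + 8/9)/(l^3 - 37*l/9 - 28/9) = (3*l + 2)/(3*l - 7)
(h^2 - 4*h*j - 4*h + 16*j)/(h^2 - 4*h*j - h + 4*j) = (h - 4)/(h - 1)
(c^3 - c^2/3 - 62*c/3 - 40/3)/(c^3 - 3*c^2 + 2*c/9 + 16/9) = 3*(c^2 - c - 20)/(3*c^2 - 11*c + 8)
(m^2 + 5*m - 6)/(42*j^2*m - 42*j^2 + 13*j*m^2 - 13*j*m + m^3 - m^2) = (m + 6)/(42*j^2 + 13*j*m + m^2)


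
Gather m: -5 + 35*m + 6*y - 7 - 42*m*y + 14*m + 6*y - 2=m*(49 - 42*y) + 12*y - 14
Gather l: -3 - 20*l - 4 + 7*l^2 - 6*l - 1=7*l^2 - 26*l - 8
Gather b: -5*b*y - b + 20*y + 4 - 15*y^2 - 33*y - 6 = b*(-5*y - 1) - 15*y^2 - 13*y - 2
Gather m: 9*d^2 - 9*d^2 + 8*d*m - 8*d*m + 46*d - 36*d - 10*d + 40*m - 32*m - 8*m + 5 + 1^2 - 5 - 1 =0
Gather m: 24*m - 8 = 24*m - 8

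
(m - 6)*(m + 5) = m^2 - m - 30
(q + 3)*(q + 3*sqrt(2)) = q^2 + 3*q + 3*sqrt(2)*q + 9*sqrt(2)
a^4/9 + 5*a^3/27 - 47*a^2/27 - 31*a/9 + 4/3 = (a/3 + 1)^2*(a - 4)*(a - 1/3)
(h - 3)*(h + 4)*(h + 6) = h^3 + 7*h^2 - 6*h - 72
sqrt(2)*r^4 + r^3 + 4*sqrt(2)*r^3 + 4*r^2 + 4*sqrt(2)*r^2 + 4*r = r*(r + 2)^2*(sqrt(2)*r + 1)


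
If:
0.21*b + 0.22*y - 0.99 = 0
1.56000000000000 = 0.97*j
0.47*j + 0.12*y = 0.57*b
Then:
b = 1.89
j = 1.61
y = 2.69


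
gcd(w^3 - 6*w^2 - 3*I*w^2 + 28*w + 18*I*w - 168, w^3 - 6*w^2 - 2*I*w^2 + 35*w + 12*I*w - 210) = w^2 + w*(-6 - 7*I) + 42*I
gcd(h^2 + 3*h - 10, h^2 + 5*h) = h + 5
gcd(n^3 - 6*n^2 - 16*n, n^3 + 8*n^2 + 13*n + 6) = 1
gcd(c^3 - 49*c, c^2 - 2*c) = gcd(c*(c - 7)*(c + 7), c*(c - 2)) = c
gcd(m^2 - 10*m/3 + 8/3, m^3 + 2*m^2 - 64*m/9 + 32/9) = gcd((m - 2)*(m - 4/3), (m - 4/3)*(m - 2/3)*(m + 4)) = m - 4/3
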